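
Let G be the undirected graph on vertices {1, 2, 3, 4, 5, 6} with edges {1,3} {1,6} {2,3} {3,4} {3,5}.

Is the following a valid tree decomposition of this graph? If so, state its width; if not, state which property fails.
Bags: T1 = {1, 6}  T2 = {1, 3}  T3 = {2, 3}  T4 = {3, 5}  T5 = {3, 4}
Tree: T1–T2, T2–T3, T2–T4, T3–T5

Every vertex of G appears in some bag (union = {1, 2, 3, 4, 5, 6}); every edge is covered by a bag; and for each vertex v the set of bags containing v is connected in the bag tree. The decomposition is therefore valid. The largest bag has 2 vertices, so the width is 1.

Yes; width 1.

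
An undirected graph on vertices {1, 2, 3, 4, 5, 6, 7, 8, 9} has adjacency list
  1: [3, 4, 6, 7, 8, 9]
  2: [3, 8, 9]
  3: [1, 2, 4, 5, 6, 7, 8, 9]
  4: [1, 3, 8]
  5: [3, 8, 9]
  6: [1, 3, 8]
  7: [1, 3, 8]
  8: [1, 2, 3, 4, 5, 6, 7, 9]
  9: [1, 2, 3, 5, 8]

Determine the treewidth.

3

A width-3 tree decomposition is:
Bags: B1 = {1, 3, 8, 9}  B2 = {1, 3, 4, 8}  B3 = {3, 5, 8, 9}  B4 = {1, 3, 6, 8}  B5 = {2, 3, 8, 9}  B6 = {1, 3, 7, 8}
Tree: B1–B2, B1–B3, B2–B4, B3–B5, B2–B6
Every bag has size at most 4, so the width is 4 − 1 = 3 and tw(G) ≤ 3. For the lower bound, the 4 vertices {1, 3, 8, 9} are pairwise adjacent, and any tree decomposition puts a clique entirely inside one bag — forcing width ≥ 3. Combining the bounds, tw(G) = 3.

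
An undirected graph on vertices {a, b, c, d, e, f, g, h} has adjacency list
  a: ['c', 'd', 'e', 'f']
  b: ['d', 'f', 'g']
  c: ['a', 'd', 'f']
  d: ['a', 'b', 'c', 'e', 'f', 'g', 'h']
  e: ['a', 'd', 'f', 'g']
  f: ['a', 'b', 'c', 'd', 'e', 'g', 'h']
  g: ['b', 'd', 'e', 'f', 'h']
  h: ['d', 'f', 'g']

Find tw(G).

3

A width-3 tree decomposition is:
Bags: B1 = {d, e, f, g}  B2 = {b, d, f, g}  B3 = {a, d, e, f}  B4 = {d, f, g, h}  B5 = {a, c, d, f}
Tree: B1–B2, B1–B3, B2–B4, B3–B5
Each bag holds 4 vertices, so the decomposition has width 3, which upper-bounds the treewidth. Conversely, {d, e, f, g} is a clique of size 4, and the vertices of any clique must share a bag in every tree decomposition; so some bag has ≥ 4 vertices and tw(G) ≥ 3. The upper and lower bounds meet at 3, so that is the treewidth.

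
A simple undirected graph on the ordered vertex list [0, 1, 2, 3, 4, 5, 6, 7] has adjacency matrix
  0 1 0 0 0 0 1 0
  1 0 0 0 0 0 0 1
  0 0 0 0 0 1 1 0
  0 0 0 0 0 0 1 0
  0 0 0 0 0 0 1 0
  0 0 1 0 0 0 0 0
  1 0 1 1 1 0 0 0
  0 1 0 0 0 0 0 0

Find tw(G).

A width-1 tree decomposition is:
Bags: B1 = {3, 6}  B2 = {0, 6}  B3 = {2, 6}  B4 = {2, 5}  B5 = {0, 1}  B6 = {1, 7}  B7 = {4, 6}
Tree: B1–B2, B2–B3, B3–B4, B2–B5, B5–B6, B1–B7
Each bag holds 2 vertices, so the decomposition has width 1, which upper-bounds the treewidth. G has an edge, so its treewidth is at least 1. Therefore the treewidth is 1.

1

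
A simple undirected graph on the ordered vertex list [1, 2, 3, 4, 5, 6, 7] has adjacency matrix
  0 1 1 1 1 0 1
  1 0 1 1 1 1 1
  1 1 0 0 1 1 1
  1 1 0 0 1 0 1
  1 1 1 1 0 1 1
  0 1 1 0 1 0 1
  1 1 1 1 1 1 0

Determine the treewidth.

4

A width-4 tree decomposition is:
Bags: B1 = {1, 2, 3, 5, 7}  B2 = {1, 2, 4, 5, 7}  B3 = {2, 3, 5, 6, 7}
Tree: B1–B2, B1–B3
Every bag has size at most 5, so the width is 5 − 1 = 4 and tw(G) ≤ 4. For the lower bound, the 5 vertices {1, 2, 3, 5, 7} are pairwise adjacent, and any tree decomposition puts a clique entirely inside one bag — forcing width ≥ 4. Hence tw(G) = 4 exactly.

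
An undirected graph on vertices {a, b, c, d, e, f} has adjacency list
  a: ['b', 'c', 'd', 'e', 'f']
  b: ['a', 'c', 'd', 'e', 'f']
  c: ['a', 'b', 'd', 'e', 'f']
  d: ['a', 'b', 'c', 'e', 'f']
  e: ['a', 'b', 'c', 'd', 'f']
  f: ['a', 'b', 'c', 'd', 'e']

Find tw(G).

A width-5 tree decomposition is:
Bags: B1 = {a, b, c, d, e, f}
Tree: (single bag)
A single bag containing all 6 vertices is trivially a valid decomposition of width 5. Conversely, {a, b, c, d, e, f} is a clique of size 6, and the vertices of any clique must share a bag in every tree decomposition; so some bag has ≥ 6 vertices and tw(G) ≥ 5. Hence tw(G) = 5 exactly.

5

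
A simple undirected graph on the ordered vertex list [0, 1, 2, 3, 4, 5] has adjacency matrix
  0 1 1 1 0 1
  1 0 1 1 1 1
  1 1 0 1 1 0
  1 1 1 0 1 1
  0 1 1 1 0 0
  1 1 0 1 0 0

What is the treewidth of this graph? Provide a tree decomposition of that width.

Every bag has size at most 4, so the width is 4 − 1 = 3 and tw(G) ≤ 3. For the lower bound, the 4 vertices {0, 1, 2, 3} are pairwise adjacent, and any tree decomposition puts a clique entirely inside one bag — forcing width ≥ 3. Combining the bounds, tw(G) = 3.

Treewidth 3.
Bags: B1 = {0, 1, 3, 5}  B2 = {0, 1, 2, 3}  B3 = {1, 2, 3, 4}
Tree: B1–B2, B2–B3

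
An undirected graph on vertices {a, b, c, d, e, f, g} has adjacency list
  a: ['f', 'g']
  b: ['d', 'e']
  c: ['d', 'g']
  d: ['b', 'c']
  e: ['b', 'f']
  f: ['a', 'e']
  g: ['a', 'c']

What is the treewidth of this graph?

2

A width-2 tree decomposition is:
Bags: B1 = {a, f, g}  B2 = {c, f, g}  B3 = {c, d, f}  B4 = {b, d, f}  B5 = {b, e, f}
Tree: B1–B2, B2–B3, B3–B4, B4–B5
Every bag has size at most 3, so the width is 3 − 1 = 2 and tw(G) ≤ 2. For the lower bound, G contains the cycle f–a–g–c–d–b–e–f, so G is not a forest; only forests have treewidth ≤ 1, hence tw(G) ≥ 2. The upper and lower bounds meet at 2, so that is the treewidth.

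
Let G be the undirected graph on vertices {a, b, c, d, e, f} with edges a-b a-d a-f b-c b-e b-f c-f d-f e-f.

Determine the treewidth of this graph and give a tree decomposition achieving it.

The largest bag has 3 vertices, giving width 2; this decomposition certifies tw(G) ≤ 2. On the other hand G contains the 3-clique {a, d, f}. A clique must lie in a single bag of any decomposition, so no decomposition can have width below 2. Hence tw(G) = 2 exactly.

Treewidth 2.
Bags: B1 = {a, b, f}  B2 = {b, c, f}  B3 = {b, e, f}  B4 = {a, d, f}
Tree: B1–B2, B2–B3, B1–B4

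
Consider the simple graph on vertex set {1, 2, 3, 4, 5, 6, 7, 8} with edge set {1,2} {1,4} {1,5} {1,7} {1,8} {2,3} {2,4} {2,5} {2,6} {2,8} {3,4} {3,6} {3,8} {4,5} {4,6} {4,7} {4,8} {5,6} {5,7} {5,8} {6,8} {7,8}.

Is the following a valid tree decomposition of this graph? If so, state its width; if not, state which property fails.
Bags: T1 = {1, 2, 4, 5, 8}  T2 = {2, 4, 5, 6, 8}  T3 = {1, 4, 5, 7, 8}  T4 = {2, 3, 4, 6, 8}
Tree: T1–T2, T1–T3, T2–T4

Yes; width 4.

Vertex coverage: the bags together contain {1, 2, 3, 4, 5, 6, 7, 8}, the full vertex set. Edge coverage: each edge of G has both endpoints in at least one bag. Running intersection: for every vertex, the bags containing it form a connected subtree. All three properties hold, so this is a valid tree decomposition of width max|bag| − 1 = 4, and hence tw(G) ≤ 4.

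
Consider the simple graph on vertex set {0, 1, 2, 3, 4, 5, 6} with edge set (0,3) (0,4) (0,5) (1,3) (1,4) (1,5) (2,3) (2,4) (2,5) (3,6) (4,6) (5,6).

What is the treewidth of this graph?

A width-3 tree decomposition is:
Bags: B1 = {0, 3, 4, 5}  B2 = {2, 3, 4, 5}  B3 = {3, 4, 5, 6}  B4 = {1, 3, 4, 5}
Tree: B1–B2, B2–B3, B3–B4
The largest bag has 4 vertices, giving width 3; this decomposition certifies tw(G) ≤ 3. For the lower bound: the 4 vertex sets {0,5}, {2,4}, {3}, {6} are disjoint, each induces a connected subgraph, and every pair is joined by at least one edge of G. Contracting each set to a single vertex therefore yields K_{4} as a minor, and since treewidth is minor-monotone, tw(G) ≥ tw(K_{4}) = 3. Therefore the treewidth is 3.

3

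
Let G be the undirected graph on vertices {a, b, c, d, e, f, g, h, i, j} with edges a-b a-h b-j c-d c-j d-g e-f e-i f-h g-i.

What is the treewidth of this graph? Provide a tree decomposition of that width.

Treewidth 2.
One optimal decomposition is:
Bags: B1 = {a, b, j}  B2 = {a, c, j}  B3 = {a, c, d}  B4 = {a, d, g}  B5 = {a, g, i}  B6 = {a, e, i}  B7 = {a, e, f}  B8 = {a, f, h}
Tree: B1–B2, B2–B3, B3–B4, B4–B5, B5–B6, B6–B7, B7–B8

Every bag has size at most 3, so the width is 3 − 1 = 2 and tw(G) ≤ 2. Since a–b–j–c–d–g–i–e–f–h–a is a cycle in G, G is not acyclic. Forests are exactly the graphs of treewidth ≤ 1, so tw(G) ≥ 2. Combining the bounds, tw(G) = 2.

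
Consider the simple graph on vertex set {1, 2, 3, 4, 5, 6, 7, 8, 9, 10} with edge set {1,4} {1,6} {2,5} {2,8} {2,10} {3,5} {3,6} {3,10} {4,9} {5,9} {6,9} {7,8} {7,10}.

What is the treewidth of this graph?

A width-2 tree decomposition is:
Bags: B1 = {1, 4, 9}  B2 = {1, 6, 9}  B3 = {5, 6, 9}  B4 = {3, 5, 6}  B5 = {2, 3, 5}  B6 = {2, 3, 10}  B7 = {2, 8, 10}  B8 = {7, 8, 10}
Tree: B1–B2, B2–B3, B3–B4, B4–B5, B5–B6, B6–B7, B7–B8
Every bag has size at most 3, so the width is 3 − 1 = 2 and tw(G) ≤ 2. Since 4–1–6–9–4 is a cycle in G, G is not acyclic. Forests are exactly the graphs of treewidth ≤ 1, so tw(G) ≥ 2. Combining the bounds, tw(G) = 2.

2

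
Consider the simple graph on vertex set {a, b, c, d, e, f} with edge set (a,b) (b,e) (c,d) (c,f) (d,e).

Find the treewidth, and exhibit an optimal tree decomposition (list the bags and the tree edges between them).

Treewidth 1.
One such decomposition:
Bags: B1 = {a, b}  B2 = {b, e}  B3 = {d, e}  B4 = {c, d}  B5 = {c, f}
Tree: B1–B2, B2–B3, B3–B4, B4–B5

The largest bag has 2 vertices, giving width 1; this decomposition certifies tw(G) ≤ 1. Any graph with an edge has treewidth ≥ 1, and G has the edge a–b. Therefore the treewidth is 1.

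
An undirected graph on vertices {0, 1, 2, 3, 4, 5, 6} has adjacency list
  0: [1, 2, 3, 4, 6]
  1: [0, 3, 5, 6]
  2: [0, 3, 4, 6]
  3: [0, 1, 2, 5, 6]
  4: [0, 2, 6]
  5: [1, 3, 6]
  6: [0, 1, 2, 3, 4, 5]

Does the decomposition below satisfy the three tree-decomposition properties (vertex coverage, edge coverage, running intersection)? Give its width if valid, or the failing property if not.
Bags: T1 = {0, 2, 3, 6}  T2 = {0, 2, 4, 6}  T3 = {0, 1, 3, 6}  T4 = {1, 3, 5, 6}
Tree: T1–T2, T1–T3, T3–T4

Every vertex of G appears in some bag (union = {0, 1, 2, 3, 4, 5, 6}); every edge is covered by a bag; and for each vertex v the set of bags containing v is connected in the bag tree. The decomposition is therefore valid. The largest bag has 4 vertices, so the width is 3.

Yes; width 3.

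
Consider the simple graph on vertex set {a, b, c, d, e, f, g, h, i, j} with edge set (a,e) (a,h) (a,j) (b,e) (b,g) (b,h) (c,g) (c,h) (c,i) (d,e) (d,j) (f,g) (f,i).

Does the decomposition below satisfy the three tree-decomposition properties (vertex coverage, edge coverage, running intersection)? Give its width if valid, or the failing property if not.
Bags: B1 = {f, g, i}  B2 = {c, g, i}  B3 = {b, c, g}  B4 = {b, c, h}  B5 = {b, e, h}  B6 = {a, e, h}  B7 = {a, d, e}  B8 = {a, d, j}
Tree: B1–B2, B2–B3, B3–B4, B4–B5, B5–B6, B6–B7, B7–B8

Yes; width 2.

Vertex coverage: the bags together contain {a, b, c, d, e, f, g, h, i, j}, the full vertex set. Edge coverage: each edge of G has both endpoints in at least one bag. Running intersection: for every vertex, the bags containing it form a connected subtree. All three properties hold, so this is a valid tree decomposition of width max|bag| − 1 = 2, and hence tw(G) ≤ 2.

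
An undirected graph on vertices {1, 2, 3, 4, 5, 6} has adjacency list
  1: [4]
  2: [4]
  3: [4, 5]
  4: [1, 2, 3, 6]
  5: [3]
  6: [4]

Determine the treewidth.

1

A width-1 tree decomposition is:
Bags: B1 = {4, 6}  B2 = {1, 4}  B3 = {2, 4}  B4 = {3, 4}  B5 = {3, 5}
Tree: B1–B2, B2–B3, B2–B4, B4–B5
Every bag has size at most 2, so the width is 2 − 1 = 1 and tw(G) ≤ 1. Any graph with an edge has treewidth ≥ 1, and G has the edge 4–6. Hence tw(G) = 1 exactly.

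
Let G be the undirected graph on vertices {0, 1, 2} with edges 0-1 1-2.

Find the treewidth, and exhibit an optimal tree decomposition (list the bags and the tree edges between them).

Treewidth 1.
One such decomposition:
Bags: B1 = {1, 2}  B2 = {0, 1}
Tree: B1–B2

Every bag has size at most 2, so the width is 2 − 1 = 1 and tw(G) ≤ 1. G has an edge, so its treewidth is at least 1. Hence tw(G) = 1 exactly.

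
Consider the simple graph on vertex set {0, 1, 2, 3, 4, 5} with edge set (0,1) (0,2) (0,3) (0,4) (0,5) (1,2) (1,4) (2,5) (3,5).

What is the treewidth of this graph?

2

A width-2 tree decomposition is:
Bags: B1 = {0, 3, 5}  B2 = {0, 2, 5}  B3 = {0, 1, 2}  B4 = {0, 1, 4}
Tree: B1–B2, B2–B3, B3–B4
The largest bag has 3 vertices, giving width 2; this decomposition certifies tw(G) ≤ 2. Conversely, {0, 1, 2} is a clique of size 3, and the vertices of any clique must share a bag in every tree decomposition; so some bag has ≥ 3 vertices and tw(G) ≥ 2. Therefore the treewidth is 2.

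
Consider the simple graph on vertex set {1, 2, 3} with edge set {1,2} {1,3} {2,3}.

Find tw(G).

A width-2 tree decomposition is:
Bags: B1 = {1, 2, 3}
Tree: (single bag)
A single bag containing all 3 vertices is trivially a valid decomposition of width 2. For the lower bound, the 3 vertices {1, 2, 3} are pairwise adjacent, and any tree decomposition puts a clique entirely inside one bag — forcing width ≥ 2. Therefore the treewidth is 2.

2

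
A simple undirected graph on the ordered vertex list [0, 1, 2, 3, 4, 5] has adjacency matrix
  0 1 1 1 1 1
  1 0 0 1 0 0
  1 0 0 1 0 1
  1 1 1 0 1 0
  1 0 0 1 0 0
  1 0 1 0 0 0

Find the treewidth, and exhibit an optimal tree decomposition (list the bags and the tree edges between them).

Treewidth 2.
Bags: B1 = {0, 2, 3}  B2 = {0, 3, 4}  B3 = {0, 2, 5}  B4 = {0, 1, 3}
Tree: B1–B2, B1–B3, B2–B4

Every bag has size at most 3, so the width is 3 − 1 = 2 and tw(G) ≤ 2. For the lower bound, the 3 vertices {0, 1, 3} are pairwise adjacent, and any tree decomposition puts a clique entirely inside one bag — forcing width ≥ 2. Combining the bounds, tw(G) = 2.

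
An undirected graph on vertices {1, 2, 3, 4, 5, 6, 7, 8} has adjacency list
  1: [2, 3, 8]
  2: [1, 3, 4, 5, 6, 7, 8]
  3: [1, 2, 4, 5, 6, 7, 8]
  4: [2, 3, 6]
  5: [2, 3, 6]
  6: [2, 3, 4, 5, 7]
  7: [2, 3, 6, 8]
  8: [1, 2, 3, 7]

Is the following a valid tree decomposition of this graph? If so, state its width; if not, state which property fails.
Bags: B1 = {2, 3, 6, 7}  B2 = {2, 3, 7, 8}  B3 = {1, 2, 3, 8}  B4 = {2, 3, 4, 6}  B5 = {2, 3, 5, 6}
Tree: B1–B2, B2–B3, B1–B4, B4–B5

Yes; width 3.

Checking the three conditions: (i) the bags cover all of {1, 2, 3, 4, 5, 6, 7, 8}; (ii) for each edge, some bag contains both endpoints; (iii) the bags containing any fixed vertex form a subtree. All hold, so the decomposition is valid with width 4 − 1 = 3.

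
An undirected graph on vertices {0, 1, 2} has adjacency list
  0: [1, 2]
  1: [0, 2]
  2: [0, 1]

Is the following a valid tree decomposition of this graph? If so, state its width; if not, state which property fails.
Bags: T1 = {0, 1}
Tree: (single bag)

A tree decomposition must satisfy three properties: every vertex lies in some bag; for every edge, both endpoints lie together in some bag; and for every vertex, the bags containing it form a connected subtree. Here vertex 2 appears in no bag, so the decomposition is invalid.

No — vertex 2 appears in no bag.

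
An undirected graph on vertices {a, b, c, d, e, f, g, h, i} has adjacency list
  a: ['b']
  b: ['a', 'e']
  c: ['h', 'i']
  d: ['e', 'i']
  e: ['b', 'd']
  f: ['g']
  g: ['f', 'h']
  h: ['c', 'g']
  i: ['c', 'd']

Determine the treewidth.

1

A width-1 tree decomposition is:
Bags: B1 = {f, g}  B2 = {g, h}  B3 = {c, h}  B4 = {c, i}  B5 = {d, i}  B6 = {d, e}  B7 = {b, e}  B8 = {a, b}
Tree: B1–B2, B2–B3, B3–B4, B4–B5, B5–B6, B6–B7, B7–B8
Each bag holds 2 vertices, so the decomposition has width 1, which upper-bounds the treewidth. G has an edge, so its treewidth is at least 1. Hence tw(G) = 1 exactly.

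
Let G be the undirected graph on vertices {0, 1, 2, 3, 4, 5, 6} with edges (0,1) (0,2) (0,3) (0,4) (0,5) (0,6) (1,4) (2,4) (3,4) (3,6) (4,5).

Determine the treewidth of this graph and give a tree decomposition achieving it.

Treewidth 2.
One such decomposition:
Bags: B1 = {0, 2, 4}  B2 = {0, 3, 4}  B3 = {0, 3, 6}  B4 = {0, 1, 4}  B5 = {0, 4, 5}
Tree: B1–B2, B2–B3, B2–B4, B4–B5

Every bag has size at most 3, so the width is 3 − 1 = 2 and tw(G) ≤ 2. Conversely, {0, 1, 4} is a clique of size 3, and the vertices of any clique must share a bag in every tree decomposition; so some bag has ≥ 3 vertices and tw(G) ≥ 2. The upper and lower bounds meet at 2, so that is the treewidth.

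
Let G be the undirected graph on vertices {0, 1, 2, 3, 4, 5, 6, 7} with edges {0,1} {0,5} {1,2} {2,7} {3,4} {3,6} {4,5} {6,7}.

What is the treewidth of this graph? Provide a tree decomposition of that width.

Treewidth 2.
One optimal decomposition is:
Bags: B1 = {3, 4, 6}  B2 = {4, 5, 6}  B3 = {0, 5, 6}  B4 = {0, 1, 6}  B5 = {1, 2, 6}  B6 = {2, 6, 7}
Tree: B1–B2, B2–B3, B3–B4, B4–B5, B5–B6

Each bag holds 3 vertices, so the decomposition has width 2, which upper-bounds the treewidth. For the lower bound, G contains the cycle 6–3–4–5–0–1–2–7–6, so G is not a forest; only forests have treewidth ≤ 1, hence tw(G) ≥ 2. The upper and lower bounds meet at 2, so that is the treewidth.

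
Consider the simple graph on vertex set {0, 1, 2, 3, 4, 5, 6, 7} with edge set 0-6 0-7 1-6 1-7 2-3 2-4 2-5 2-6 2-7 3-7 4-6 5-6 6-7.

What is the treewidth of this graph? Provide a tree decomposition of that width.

Treewidth 2.
One optimal decomposition is:
Bags: B1 = {1, 6, 7}  B2 = {2, 6, 7}  B3 = {2, 3, 7}  B4 = {2, 4, 6}  B5 = {0, 6, 7}  B6 = {2, 5, 6}
Tree: B1–B2, B2–B3, B2–B4, B1–B5, B2–B6

Each bag holds 3 vertices, so the decomposition has width 2, which upper-bounds the treewidth. On the other hand G contains the 3-clique {2, 3, 7}. A clique must lie in a single bag of any decomposition, so no decomposition can have width below 2. Combining the bounds, tw(G) = 2.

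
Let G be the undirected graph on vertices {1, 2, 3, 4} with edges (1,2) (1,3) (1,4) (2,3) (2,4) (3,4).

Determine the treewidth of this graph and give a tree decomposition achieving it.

Treewidth 3.
One such decomposition:
Bags: B1 = {1, 2, 3, 4}
Tree: (single bag)

A single bag containing all 4 vertices is trivially a valid decomposition of width 3. On the other hand G contains the 4-clique {1, 2, 3, 4}. A clique must lie in a single bag of any decomposition, so no decomposition can have width below 3. Hence tw(G) = 3 exactly.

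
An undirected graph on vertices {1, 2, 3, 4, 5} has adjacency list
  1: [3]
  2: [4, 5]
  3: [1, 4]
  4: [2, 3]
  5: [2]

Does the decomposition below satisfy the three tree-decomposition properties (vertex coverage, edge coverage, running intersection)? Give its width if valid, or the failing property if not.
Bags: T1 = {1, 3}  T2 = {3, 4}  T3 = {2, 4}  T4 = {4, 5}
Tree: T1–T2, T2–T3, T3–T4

A tree decomposition must satisfy three properties: every vertex lies in some bag; for every edge, both endpoints lie together in some bag; and for every vertex, the bags containing it form a connected subtree. Here edge (2,5) lies in no bag, so the decomposition is invalid.

No — edge (2,5) lies in no bag.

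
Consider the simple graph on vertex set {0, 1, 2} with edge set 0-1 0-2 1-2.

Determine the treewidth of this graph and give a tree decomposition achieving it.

Treewidth 2.
One such decomposition:
Bags: B1 = {0, 1, 2}
Tree: (single bag)

With just one bag of size 3, the width is 3 − 1 = 2, so tw(G) ≤ 2. For the lower bound, the 3 vertices {0, 1, 2} are pairwise adjacent, and any tree decomposition puts a clique entirely inside one bag — forcing width ≥ 2. The upper and lower bounds meet at 2, so that is the treewidth.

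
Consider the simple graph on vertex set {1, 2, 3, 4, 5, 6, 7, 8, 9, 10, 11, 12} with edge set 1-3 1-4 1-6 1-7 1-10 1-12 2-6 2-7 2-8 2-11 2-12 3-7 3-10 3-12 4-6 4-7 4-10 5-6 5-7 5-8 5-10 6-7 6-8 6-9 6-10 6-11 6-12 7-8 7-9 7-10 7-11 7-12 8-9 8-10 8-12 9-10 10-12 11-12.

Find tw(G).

A width-4 tree decomposition is:
Bags: B1 = {6, 7, 8, 10, 12}  B2 = {1, 6, 7, 10, 12}  B3 = {5, 6, 7, 8, 10}  B4 = {1, 3, 7, 10, 12}  B5 = {2, 6, 7, 8, 12}  B6 = {1, 4, 6, 7, 10}  B7 = {6, 7, 8, 9, 10}  B8 = {2, 6, 7, 11, 12}
Tree: B1–B2, B1–B3, B2–B4, B1–B5, B2–B6, B3–B7, B5–B8
Each bag holds 5 vertices, so the decomposition has width 4, which upper-bounds the treewidth. On the other hand G contains the 5-clique {1, 3, 7, 10, 12}. A clique must lie in a single bag of any decomposition, so no decomposition can have width below 4. The upper and lower bounds meet at 4, so that is the treewidth.

4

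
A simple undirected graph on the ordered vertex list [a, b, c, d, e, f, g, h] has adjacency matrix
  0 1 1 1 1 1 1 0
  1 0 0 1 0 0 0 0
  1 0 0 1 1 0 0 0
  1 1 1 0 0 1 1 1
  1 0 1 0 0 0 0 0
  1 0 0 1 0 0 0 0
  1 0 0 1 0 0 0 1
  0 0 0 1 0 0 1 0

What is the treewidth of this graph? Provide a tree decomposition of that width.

Each bag holds 3 vertices, so the decomposition has width 2, which upper-bounds the treewidth. For the lower bound, the 3 vertices {d, g, h} are pairwise adjacent, and any tree decomposition puts a clique entirely inside one bag — forcing width ≥ 2. Therefore the treewidth is 2.

Treewidth 2.
Bags: B1 = {a, d, f}  B2 = {a, c, d}  B3 = {a, b, d}  B4 = {a, d, g}  B5 = {d, g, h}  B6 = {a, c, e}
Tree: B1–B2, B2–B3, B2–B4, B4–B5, B2–B6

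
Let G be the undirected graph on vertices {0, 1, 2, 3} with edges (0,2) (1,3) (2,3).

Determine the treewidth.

1

A width-1 tree decomposition is:
Bags: B1 = {0, 2}  B2 = {2, 3}  B3 = {1, 3}
Tree: B1–B2, B2–B3
The largest bag has 2 vertices, giving width 1; this decomposition certifies tw(G) ≤ 1. G has an edge, so its treewidth is at least 1. Therefore the treewidth is 1.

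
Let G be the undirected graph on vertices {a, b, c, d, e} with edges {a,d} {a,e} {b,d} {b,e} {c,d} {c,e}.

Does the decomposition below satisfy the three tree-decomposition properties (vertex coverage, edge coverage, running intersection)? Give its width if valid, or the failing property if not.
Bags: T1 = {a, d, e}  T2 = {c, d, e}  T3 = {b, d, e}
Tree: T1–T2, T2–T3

Yes; width 2.

Every vertex of G appears in some bag (union = {a, b, c, d, e}); every edge is covered by a bag; and for each vertex v the set of bags containing v is connected in the bag tree. The decomposition is therefore valid. The largest bag has 3 vertices, so the width is 2.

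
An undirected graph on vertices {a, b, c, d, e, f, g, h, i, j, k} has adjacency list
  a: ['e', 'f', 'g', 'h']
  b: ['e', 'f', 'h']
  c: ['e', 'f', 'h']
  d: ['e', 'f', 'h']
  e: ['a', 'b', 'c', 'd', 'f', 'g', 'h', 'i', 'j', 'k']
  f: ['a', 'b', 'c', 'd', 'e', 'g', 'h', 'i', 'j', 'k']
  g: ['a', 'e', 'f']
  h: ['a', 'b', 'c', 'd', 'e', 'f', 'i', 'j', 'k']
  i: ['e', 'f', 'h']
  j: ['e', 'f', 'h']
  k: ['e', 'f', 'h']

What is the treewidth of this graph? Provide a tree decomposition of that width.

The largest bag has 4 vertices, giving width 3; this decomposition certifies tw(G) ≤ 3. Conversely, {a, e, f, g} is a clique of size 4, and the vertices of any clique must share a bag in every tree decomposition; so some bag has ≥ 4 vertices and tw(G) ≥ 3. The upper and lower bounds meet at 3, so that is the treewidth.

Treewidth 3.
One such decomposition:
Bags: B1 = {c, e, f, h}  B2 = {a, e, f, h}  B3 = {e, f, h, k}  B4 = {e, f, h, i}  B5 = {d, e, f, h}  B6 = {b, e, f, h}  B7 = {a, e, f, g}  B8 = {e, f, h, j}
Tree: B1–B2, B2–B3, B3–B4, B2–B5, B1–B6, B2–B7, B2–B8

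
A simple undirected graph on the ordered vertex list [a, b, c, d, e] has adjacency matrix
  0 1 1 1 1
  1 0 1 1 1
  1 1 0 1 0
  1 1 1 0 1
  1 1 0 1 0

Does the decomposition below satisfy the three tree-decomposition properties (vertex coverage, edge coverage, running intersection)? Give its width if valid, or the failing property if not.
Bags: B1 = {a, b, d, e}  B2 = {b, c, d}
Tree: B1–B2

No — edge (a,c) lies in no bag.

A tree decomposition must satisfy three properties: every vertex lies in some bag; for every edge, both endpoints lie together in some bag; and for every vertex, the bags containing it form a connected subtree. Here edge (a,c) lies in no bag, so the decomposition is invalid.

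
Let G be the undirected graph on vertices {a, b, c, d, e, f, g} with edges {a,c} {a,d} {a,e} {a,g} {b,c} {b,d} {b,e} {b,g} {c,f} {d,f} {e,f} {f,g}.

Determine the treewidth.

3

A width-3 tree decomposition is:
Bags: B1 = {a, b, c, f}  B2 = {a, b, f, g}  B3 = {a, b, e, f}  B4 = {a, b, d, f}
Tree: B1–B2, B2–B3, B3–B4
Each bag holds 4 vertices, so the decomposition has width 3, which upper-bounds the treewidth. For the lower bound: the 4 vertex sets {b,c}, {a,g}, {f}, {e} are disjoint, each induces a connected subgraph, and every pair is joined by at least one edge of G. Contracting each set to a single vertex therefore yields K_{4} as a minor, and since treewidth is minor-monotone, tw(G) ≥ tw(K_{4}) = 3. Combining the bounds, tw(G) = 3.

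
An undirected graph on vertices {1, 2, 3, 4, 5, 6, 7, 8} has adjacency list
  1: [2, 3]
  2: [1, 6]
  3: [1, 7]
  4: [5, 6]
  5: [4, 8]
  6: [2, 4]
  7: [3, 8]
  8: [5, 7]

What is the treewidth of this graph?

2

A width-2 tree decomposition is:
Bags: B1 = {3, 7, 8}  B2 = {3, 5, 8}  B3 = {3, 4, 5}  B4 = {3, 4, 6}  B5 = {2, 3, 6}  B6 = {1, 2, 3}
Tree: B1–B2, B2–B3, B3–B4, B4–B5, B5–B6
Every bag has size at most 3, so the width is 3 − 1 = 2 and tw(G) ≤ 2. Since 3–7–8–5–4–6–2–1–3 is a cycle in G, G is not acyclic. Forests are exactly the graphs of treewidth ≤ 1, so tw(G) ≥ 2. The upper and lower bounds meet at 2, so that is the treewidth.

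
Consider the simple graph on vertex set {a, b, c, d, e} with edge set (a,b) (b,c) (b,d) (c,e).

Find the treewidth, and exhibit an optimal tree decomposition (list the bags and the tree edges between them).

Treewidth 1.
One such decomposition:
Bags: B1 = {a, b}  B2 = {b, d}  B3 = {b, c}  B4 = {c, e}
Tree: B1–B2, B2–B3, B3–B4

Every bag has size at most 2, so the width is 2 − 1 = 1 and tw(G) ≤ 1. Any graph with an edge has treewidth ≥ 1, and G has the edge a–b. Therefore the treewidth is 1.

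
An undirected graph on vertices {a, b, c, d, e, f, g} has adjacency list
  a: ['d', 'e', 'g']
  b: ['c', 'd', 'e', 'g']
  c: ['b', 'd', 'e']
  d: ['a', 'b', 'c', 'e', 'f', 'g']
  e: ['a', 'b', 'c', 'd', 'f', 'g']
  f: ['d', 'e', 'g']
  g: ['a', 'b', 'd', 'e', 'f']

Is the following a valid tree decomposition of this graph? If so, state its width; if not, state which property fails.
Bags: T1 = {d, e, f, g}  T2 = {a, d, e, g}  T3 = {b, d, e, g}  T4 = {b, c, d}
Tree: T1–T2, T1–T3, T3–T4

A tree decomposition must satisfy three properties: every vertex lies in some bag; for every edge, both endpoints lie together in some bag; and for every vertex, the bags containing it form a connected subtree. Here edge (e,c) lies in no bag, so the decomposition is invalid.

No — edge (e,c) lies in no bag.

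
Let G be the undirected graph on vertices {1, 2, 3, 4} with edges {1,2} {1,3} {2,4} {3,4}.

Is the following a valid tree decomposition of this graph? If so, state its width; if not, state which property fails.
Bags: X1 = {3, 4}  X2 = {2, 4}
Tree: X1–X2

A tree decomposition must satisfy three properties: every vertex lies in some bag; for every edge, both endpoints lie together in some bag; and for every vertex, the bags containing it form a connected subtree. Here vertex 1 appears in no bag, so the decomposition is invalid.

No — vertex 1 appears in no bag.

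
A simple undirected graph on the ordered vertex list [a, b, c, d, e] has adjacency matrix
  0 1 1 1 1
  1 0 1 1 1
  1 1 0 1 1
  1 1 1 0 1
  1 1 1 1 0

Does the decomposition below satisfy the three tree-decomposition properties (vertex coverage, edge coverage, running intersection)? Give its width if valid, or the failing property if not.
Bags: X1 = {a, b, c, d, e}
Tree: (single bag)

Yes; width 4.

Vertex coverage: the bags together contain {a, b, c, d, e}, the full vertex set. Edge coverage: each edge of G has both endpoints in at least one bag. Running intersection: for every vertex, the bags containing it form a connected subtree. All three properties hold, so this is a valid tree decomposition of width max|bag| − 1 = 4, and hence tw(G) ≤ 4.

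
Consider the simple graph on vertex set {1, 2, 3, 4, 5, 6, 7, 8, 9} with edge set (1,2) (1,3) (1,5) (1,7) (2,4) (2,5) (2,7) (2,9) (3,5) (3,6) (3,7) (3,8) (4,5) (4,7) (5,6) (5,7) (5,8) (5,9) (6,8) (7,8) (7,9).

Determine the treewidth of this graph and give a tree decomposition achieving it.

The largest bag has 4 vertices, giving width 3; this decomposition certifies tw(G) ≤ 3. For the lower bound, the 4 vertices {3, 5, 6, 8} are pairwise adjacent, and any tree decomposition puts a clique entirely inside one bag — forcing width ≥ 3. Combining the bounds, tw(G) = 3.

Treewidth 3.
One such decomposition:
Bags: B1 = {1, 3, 5, 7}  B2 = {1, 2, 5, 7}  B3 = {2, 4, 5, 7}  B4 = {3, 5, 7, 8}  B5 = {3, 5, 6, 8}  B6 = {2, 5, 7, 9}
Tree: B1–B2, B2–B3, B1–B4, B4–B5, B2–B6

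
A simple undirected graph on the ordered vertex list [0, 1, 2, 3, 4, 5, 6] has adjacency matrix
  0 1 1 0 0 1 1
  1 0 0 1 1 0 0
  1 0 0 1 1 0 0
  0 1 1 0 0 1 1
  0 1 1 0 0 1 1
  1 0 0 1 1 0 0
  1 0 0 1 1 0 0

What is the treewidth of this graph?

3

A width-3 tree decomposition is:
Bags: B1 = {0, 3, 4, 5}  B2 = {0, 2, 3, 4}  B3 = {0, 3, 4, 6}  B4 = {0, 1, 3, 4}
Tree: B1–B2, B2–B3, B3–B4
Every bag has size at most 4, so the width is 4 − 1 = 3 and tw(G) ≤ 3. For the lower bound: the 4 vertex sets {4,5}, {0,2}, {3}, {6} are disjoint, each induces a connected subgraph, and every pair is joined by at least one edge of G. Contracting each set to a single vertex therefore yields K_{4} as a minor, and since treewidth is minor-monotone, tw(G) ≥ tw(K_{4}) = 3. Hence tw(G) = 3 exactly.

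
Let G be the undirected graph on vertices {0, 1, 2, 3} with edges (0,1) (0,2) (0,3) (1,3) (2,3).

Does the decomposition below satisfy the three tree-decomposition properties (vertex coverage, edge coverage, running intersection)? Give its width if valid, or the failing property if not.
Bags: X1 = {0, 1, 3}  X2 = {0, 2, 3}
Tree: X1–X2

Checking the three conditions: (i) the bags cover all of {0, 1, 2, 3}; (ii) for each edge, some bag contains both endpoints; (iii) the bags containing any fixed vertex form a subtree. All hold, so the decomposition is valid with width 3 − 1 = 2.

Yes; width 2.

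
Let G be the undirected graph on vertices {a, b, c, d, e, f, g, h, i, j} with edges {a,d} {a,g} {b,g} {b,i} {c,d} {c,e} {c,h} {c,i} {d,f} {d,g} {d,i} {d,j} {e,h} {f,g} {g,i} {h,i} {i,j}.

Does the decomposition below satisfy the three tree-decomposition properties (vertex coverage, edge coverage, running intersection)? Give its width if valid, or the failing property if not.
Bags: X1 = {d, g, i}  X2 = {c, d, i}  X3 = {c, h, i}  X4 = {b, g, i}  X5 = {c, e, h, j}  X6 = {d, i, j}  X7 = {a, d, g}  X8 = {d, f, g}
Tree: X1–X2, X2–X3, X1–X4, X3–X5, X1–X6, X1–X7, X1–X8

No — bags containing vertex j are not connected in the tree.

A tree decomposition must satisfy three properties: every vertex lies in some bag; for every edge, both endpoints lie together in some bag; and for every vertex, the bags containing it form a connected subtree. Here bags containing vertex j are not connected in the tree, so the decomposition is invalid.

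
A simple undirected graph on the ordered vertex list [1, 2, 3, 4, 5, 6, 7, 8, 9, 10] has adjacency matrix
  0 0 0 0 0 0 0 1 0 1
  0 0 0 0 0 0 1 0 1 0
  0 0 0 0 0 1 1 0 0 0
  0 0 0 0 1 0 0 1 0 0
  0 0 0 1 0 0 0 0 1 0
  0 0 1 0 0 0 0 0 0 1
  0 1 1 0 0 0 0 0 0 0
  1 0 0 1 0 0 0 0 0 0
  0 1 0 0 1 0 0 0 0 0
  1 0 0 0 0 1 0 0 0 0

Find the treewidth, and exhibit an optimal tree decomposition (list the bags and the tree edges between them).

Every bag has size at most 3, so the width is 3 − 1 = 2 and tw(G) ≤ 2. The edges 9–2–7–3–6–10–1–8–4–5–9 form a cycle, so G is not a tree and its treewidth is at least 2. Therefore the treewidth is 2.

Treewidth 2.
One such decomposition:
Bags: B1 = {2, 7, 9}  B2 = {3, 7, 9}  B3 = {3, 6, 9}  B4 = {6, 9, 10}  B5 = {1, 9, 10}  B6 = {1, 8, 9}  B7 = {4, 8, 9}  B8 = {4, 5, 9}
Tree: B1–B2, B2–B3, B3–B4, B4–B5, B5–B6, B6–B7, B7–B8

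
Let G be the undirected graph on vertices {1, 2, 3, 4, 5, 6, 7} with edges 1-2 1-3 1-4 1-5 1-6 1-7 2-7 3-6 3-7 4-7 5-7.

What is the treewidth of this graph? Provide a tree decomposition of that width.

The largest bag has 3 vertices, giving width 2; this decomposition certifies tw(G) ≤ 2. On the other hand G contains the 3-clique {1, 3, 6}. A clique must lie in a single bag of any decomposition, so no decomposition can have width below 2. Hence tw(G) = 2 exactly.

Treewidth 2.
Bags: B1 = {1, 3, 7}  B2 = {1, 5, 7}  B3 = {1, 2, 7}  B4 = {1, 4, 7}  B5 = {1, 3, 6}
Tree: B1–B2, B2–B3, B3–B4, B1–B5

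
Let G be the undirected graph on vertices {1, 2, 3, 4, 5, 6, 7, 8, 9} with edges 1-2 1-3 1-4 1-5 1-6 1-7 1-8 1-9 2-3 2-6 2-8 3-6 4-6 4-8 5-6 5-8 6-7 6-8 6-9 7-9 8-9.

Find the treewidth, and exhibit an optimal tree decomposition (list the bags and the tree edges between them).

Every bag has size at most 4, so the width is 4 − 1 = 3 and tw(G) ≤ 3. On the other hand G contains the 4-clique {1, 6, 8, 9}. A clique must lie in a single bag of any decomposition, so no decomposition can have width below 3. Hence tw(G) = 3 exactly.

Treewidth 3.
Bags: B1 = {1, 2, 6, 8}  B2 = {1, 6, 8, 9}  B3 = {1, 5, 6, 8}  B4 = {1, 4, 6, 8}  B5 = {1, 2, 3, 6}  B6 = {1, 6, 7, 9}
Tree: B1–B2, B1–B3, B2–B4, B1–B5, B2–B6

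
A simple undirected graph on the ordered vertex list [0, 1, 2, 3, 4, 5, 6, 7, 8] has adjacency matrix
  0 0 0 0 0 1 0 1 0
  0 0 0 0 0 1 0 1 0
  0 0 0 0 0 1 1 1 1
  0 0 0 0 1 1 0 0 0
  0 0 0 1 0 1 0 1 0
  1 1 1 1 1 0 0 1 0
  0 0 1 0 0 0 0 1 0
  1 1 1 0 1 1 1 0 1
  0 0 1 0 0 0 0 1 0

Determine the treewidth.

2

A width-2 tree decomposition is:
Bags: B1 = {2, 5, 7}  B2 = {2, 6, 7}  B3 = {2, 7, 8}  B4 = {1, 5, 7}  B5 = {4, 5, 7}  B6 = {0, 5, 7}  B7 = {3, 4, 5}
Tree: B1–B2, B1–B3, B1–B4, B1–B5, B4–B6, B5–B7
The largest bag has 3 vertices, giving width 2; this decomposition certifies tw(G) ≤ 2. Conversely, {3, 4, 5} is a clique of size 3, and the vertices of any clique must share a bag in every tree decomposition; so some bag has ≥ 3 vertices and tw(G) ≥ 2. The upper and lower bounds meet at 2, so that is the treewidth.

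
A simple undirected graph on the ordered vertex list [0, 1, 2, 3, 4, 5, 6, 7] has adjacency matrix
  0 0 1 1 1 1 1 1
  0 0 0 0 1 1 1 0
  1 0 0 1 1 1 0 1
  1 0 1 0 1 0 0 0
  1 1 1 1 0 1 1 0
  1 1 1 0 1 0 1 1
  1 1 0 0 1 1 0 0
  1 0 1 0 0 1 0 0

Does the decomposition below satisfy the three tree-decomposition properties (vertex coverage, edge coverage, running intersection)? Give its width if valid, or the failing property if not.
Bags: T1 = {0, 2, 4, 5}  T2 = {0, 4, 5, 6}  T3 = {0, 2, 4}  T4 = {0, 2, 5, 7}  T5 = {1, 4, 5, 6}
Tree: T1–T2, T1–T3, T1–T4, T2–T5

A tree decomposition must satisfy three properties: every vertex lies in some bag; for every edge, both endpoints lie together in some bag; and for every vertex, the bags containing it form a connected subtree. Here vertex 3 appears in no bag, so the decomposition is invalid.

No — vertex 3 appears in no bag.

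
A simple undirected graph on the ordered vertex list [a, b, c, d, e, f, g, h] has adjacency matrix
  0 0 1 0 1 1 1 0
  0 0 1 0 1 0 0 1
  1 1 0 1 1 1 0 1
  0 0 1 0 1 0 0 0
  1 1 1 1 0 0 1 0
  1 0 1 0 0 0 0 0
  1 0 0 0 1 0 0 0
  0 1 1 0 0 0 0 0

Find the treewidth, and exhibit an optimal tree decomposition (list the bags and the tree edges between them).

Treewidth 2.
One optimal decomposition is:
Bags: B1 = {a, c, e}  B2 = {c, d, e}  B3 = {b, c, e}  B4 = {a, c, f}  B5 = {a, e, g}  B6 = {b, c, h}
Tree: B1–B2, B2–B3, B1–B4, B1–B5, B3–B6

Every bag has size at most 3, so the width is 3 − 1 = 2 and tw(G) ≤ 2. Conversely, {a, e, g} is a clique of size 3, and the vertices of any clique must share a bag in every tree decomposition; so some bag has ≥ 3 vertices and tw(G) ≥ 2. Combining the bounds, tw(G) = 2.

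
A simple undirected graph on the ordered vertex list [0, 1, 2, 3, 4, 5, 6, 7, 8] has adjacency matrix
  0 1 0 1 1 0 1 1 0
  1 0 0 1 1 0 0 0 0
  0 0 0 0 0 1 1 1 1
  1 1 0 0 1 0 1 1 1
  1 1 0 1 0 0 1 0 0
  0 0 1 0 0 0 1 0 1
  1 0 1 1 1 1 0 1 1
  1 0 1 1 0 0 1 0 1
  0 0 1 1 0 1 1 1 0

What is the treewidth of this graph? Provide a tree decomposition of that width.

Each bag holds 4 vertices, so the decomposition has width 3, which upper-bounds the treewidth. Conversely, {0, 1, 3, 4} is a clique of size 4, and the vertices of any clique must share a bag in every tree decomposition; so some bag has ≥ 4 vertices and tw(G) ≥ 3. Hence tw(G) = 3 exactly.

Treewidth 3.
One such decomposition:
Bags: B1 = {3, 6, 7, 8}  B2 = {0, 3, 6, 7}  B3 = {2, 6, 7, 8}  B4 = {0, 3, 4, 6}  B5 = {2, 5, 6, 8}  B6 = {0, 1, 3, 4}
Tree: B1–B2, B1–B3, B2–B4, B3–B5, B4–B6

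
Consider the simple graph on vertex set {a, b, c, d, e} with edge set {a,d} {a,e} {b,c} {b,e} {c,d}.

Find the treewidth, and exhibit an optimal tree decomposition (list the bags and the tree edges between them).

Treewidth 2.
Bags: B1 = {b, c, e}  B2 = {c, d, e}  B3 = {a, d, e}
Tree: B1–B2, B2–B3

Every bag has size at most 3, so the width is 3 − 1 = 2 and tw(G) ≤ 2. For the lower bound, G contains the cycle e–b–c–d–a–e, so G is not a forest; only forests have treewidth ≤ 1, hence tw(G) ≥ 2. Therefore the treewidth is 2.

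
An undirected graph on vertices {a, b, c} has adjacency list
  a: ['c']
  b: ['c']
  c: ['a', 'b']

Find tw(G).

1

A width-1 tree decomposition is:
Bags: B1 = {b, c}  B2 = {a, c}
Tree: B1–B2
Each bag holds 2 vertices, so the decomposition has width 1, which upper-bounds the treewidth. Since G has at least one edge (e.g. b–c), it is not an edgeless graph, so tw(G) ≥ 1. Combining the bounds, tw(G) = 1.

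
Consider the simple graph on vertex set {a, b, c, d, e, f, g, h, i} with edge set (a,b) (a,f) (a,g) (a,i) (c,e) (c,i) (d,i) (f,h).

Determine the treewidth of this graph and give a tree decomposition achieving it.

Treewidth 1.
One such decomposition:
Bags: B1 = {a, f}  B2 = {a, i}  B3 = {c, i}  B4 = {a, b}  B5 = {f, h}  B6 = {c, e}  B7 = {a, g}  B8 = {d, i}
Tree: B1–B2, B2–B3, B2–B4, B1–B5, B3–B6, B4–B7, B2–B8

The largest bag has 2 vertices, giving width 1; this decomposition certifies tw(G) ≤ 1. G has an edge, so its treewidth is at least 1. Combining the bounds, tw(G) = 1.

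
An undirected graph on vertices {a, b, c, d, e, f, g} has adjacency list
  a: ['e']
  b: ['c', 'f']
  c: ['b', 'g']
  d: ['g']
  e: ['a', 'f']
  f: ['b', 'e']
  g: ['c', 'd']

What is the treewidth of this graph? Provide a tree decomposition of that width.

The largest bag has 2 vertices, giving width 1; this decomposition certifies tw(G) ≤ 1. Since G has at least one edge (e.g. a–e), it is not an edgeless graph, so tw(G) ≥ 1. Combining the bounds, tw(G) = 1.

Treewidth 1.
One optimal decomposition is:
Bags: B1 = {a, e}  B2 = {e, f}  B3 = {b, f}  B4 = {b, c}  B5 = {c, g}  B6 = {d, g}
Tree: B1–B2, B2–B3, B3–B4, B4–B5, B5–B6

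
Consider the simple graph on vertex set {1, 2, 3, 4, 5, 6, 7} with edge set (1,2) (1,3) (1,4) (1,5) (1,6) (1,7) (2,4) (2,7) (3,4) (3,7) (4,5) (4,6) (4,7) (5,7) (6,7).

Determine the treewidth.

A width-3 tree decomposition is:
Bags: B1 = {1, 3, 4, 7}  B2 = {1, 4, 6, 7}  B3 = {1, 2, 4, 7}  B4 = {1, 4, 5, 7}
Tree: B1–B2, B1–B3, B3–B4
Each bag holds 4 vertices, so the decomposition has width 3, which upper-bounds the treewidth. Conversely, {1, 2, 4, 7} is a clique of size 4, and the vertices of any clique must share a bag in every tree decomposition; so some bag has ≥ 4 vertices and tw(G) ≥ 3. The upper and lower bounds meet at 3, so that is the treewidth.

3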